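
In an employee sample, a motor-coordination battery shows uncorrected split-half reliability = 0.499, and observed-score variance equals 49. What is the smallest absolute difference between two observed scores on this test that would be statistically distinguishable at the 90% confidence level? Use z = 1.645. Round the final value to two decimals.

SD = √49 ≃ 7.00000
Spearman-Brown: r = 2(0.499) / (1 + 0.499) = 0.99800 / 1.49900 ≃ 0.66578
SEM = 7.00000 × √(1 − 0.66578) = 7.00000 × √0.33422 ≃ 7.00000 × 0.57812 ≃ 4.04684
SE_diff = SEM × √2 ≃ 4.04684 × 1.41421 ≃ 5.72310
Smallest detectable difference = 1.645×5.72310 ≃ 9.41449

9.41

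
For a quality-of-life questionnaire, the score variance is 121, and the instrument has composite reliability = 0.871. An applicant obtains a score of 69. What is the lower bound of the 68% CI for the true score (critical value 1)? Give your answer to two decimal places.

SD = √121 = 11.0000
The standard error of measurement is 11.0000*√(1 − 0.8710) ≈ 11.0000*0.3592 ≈ 3.9508.
1 * SEM ≈ 3.9508
Lower limit = 69 − 3.9508 ≈ 65.0492

65.05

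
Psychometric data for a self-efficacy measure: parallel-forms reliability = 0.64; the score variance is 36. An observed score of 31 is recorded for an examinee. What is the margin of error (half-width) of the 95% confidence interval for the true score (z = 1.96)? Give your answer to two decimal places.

7.06

σ = 36^(1/2) = 6.0000
The standard error of measurement is 6.0000×√(1 − 0.6400) ≃ 6.0000×0.6000 ≃ 3.6000.
Half-width = 1.96×3.6000 ≃ 7.0560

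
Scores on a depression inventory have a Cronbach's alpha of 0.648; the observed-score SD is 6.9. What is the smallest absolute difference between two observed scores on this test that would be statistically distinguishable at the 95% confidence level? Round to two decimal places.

11.35

SEM = 6.90000·√(1 − 0.64800) ≈ 4.09374
SE_diff = √2 · SEM ≈ 5.78942
Smallest detectable difference = 1.96·5.78942 ≈ 11.34727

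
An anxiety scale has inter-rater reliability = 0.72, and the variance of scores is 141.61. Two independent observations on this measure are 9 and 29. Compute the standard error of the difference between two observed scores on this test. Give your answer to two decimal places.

8.91

SD = √141.61 ≃ 11.9000
The standard error of measurement is 11.9000*√(1 − 0.7200) ≃ 11.9000*0.5292 ≃ 6.2969.
Standard error of the difference = 6.2969·√2 ≃ 8.9051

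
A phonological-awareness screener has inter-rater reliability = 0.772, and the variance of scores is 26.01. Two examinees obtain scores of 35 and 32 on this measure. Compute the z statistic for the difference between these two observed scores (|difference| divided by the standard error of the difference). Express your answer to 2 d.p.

σ = 26.01^(1/2) = 5.100
The standard error of measurement is 5.100*√(1 − 0.772) ≃ 5.100*0.477 ≃ 2.435.
Standard error of the difference = 2.435·√2 ≃ 3.444
z = 3 / 3.444 ≃ 0.871

0.87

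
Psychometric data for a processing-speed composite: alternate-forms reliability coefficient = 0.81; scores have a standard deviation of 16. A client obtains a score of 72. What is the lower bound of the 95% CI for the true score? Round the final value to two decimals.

The standard error of measurement is 16.00000×√(1 − 0.81000) ≃ 16.00000×0.43589 ≃ 6.97424.
1.96 × SEM ≃ 13.66951
Lower bound: 72 − 13.66951 = 58.33049

58.33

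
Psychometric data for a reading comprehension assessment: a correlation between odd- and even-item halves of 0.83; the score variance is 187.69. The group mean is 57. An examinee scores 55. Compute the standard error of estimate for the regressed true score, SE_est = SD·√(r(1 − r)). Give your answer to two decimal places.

3.98

SD = √187.69 = 13.7000
r_full = 2·0.83 / (1 + 0.83) ≈ 0.9071
SE_est = SD · √(r(1 − r)) = 13.7000 · √0.0843 ≈ 13.7000 · 0.2903 ≈ 3.9769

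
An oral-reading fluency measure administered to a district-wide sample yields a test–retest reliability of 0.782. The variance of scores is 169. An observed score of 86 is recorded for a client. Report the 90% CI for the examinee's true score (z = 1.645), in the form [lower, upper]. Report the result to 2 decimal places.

[76.02, 95.98]

SD = √169 ≃ 13.0000
The standard error of measurement is 13.0000*√(1 − 0.7820) ≃ 13.0000*0.4669 ≃ 6.0698.
1.645 * SEM ≃ 9.9848
Interval: (76.0152, 95.9848)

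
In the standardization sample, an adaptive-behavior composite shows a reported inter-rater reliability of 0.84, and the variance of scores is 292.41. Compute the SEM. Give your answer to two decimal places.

6.84

SD = √292.41 ≃ 17.1000
SEM = 17.1000 * √(1 − 0.8400) = 17.1000 * √0.1600 ≃ 17.1000 * 0.4000 ≃ 6.8400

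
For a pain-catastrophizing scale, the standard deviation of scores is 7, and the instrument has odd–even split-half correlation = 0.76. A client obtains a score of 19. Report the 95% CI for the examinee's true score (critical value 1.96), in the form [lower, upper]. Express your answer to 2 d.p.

[13.93, 24.07]

r_full = 2·0.76 / (1 + 0.76) ≈ 0.8636
SEM = 7.0000 × √(1 − 0.8636) = 7.0000 × √0.1364 ≈ 7.0000 × 0.3693 ≈ 2.5849
1.96 × SEM ≈ 5.0664
CI = 19 ± 5.0664 → [13.9336, 24.0664]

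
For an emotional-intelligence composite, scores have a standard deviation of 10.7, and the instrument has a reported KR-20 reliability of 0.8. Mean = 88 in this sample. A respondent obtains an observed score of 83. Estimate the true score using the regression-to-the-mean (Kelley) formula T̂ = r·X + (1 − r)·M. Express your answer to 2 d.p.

T̂ = 0.8000(83) + 0.2000(88) ≈ 84.0000

84.00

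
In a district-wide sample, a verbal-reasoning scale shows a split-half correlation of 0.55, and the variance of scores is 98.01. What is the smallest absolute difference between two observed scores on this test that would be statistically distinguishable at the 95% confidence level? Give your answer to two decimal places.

14.79

σ = 98.01^(1/2) = 9.9000
r_full = 2·0.55 / (1 + 0.55) ≈ 0.7097
SEM = 9.9000 × √(1 − 0.7097) = 9.9000 × √0.2903 ≈ 9.9000 × 0.5388 ≈ 5.3343
SE_diff = √2 × SEM ≈ 7.5438
Minimum reliable difference = 1.96 × SE_diff ≈ 1.96 × 7.5438 ≈ 14.7859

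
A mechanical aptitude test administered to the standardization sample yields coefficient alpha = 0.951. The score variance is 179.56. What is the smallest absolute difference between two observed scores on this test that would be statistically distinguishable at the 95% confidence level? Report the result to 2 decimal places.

8.22

σ = 179.56^(1/2) = 13.4000
The standard error of measurement is 13.4000×√(1 − 0.9510) ≈ 13.4000×0.2214 ≈ 2.9662.
SE_diff = √2 × SEM ≈ 4.1949
Minimum reliable difference = 1.96 × SE_diff ≈ 1.96 × 4.1949 ≈ 8.2219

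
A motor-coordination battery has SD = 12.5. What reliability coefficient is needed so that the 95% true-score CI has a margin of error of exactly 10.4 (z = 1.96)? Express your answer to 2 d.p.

0.82

Required SEM = 10.4 / 1.96 ≃ 5.3061
r = 1 − (5.3061/12.5)² ≃ 1 − 0.1802 ≃ 0.8198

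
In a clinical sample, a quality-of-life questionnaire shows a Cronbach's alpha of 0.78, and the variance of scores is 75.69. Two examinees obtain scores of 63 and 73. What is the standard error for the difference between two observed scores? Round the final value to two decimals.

SD = √75.69 ≈ 8.700
SEM = 8.700 * √(1 − 0.780) = 8.700 * √0.220 ≈ 8.700 * 0.469 ≈ 4.081
Standard error of the difference = 4.081·√2 ≈ 5.771

5.77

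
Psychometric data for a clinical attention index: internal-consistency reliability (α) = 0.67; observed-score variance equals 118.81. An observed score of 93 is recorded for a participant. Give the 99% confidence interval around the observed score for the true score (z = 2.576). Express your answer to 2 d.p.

[76.87, 109.13]

SD = √118.81 = 10.90000
SEM = 10.90000*√(1 − 0.67000) ≈ 6.26157
Margin = 2.576 * 6.26157 ≈ 16.12981
CI = 93 ± 16.12981 → [76.87019, 109.12981]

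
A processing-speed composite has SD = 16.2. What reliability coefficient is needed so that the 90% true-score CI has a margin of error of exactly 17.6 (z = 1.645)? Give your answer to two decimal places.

SEM needed = half-width / z = 17.6/1.645 ≃ 10.6991
Required reliability = 1 − (SEM/SD)² = 1 − 0.4362 ≃ 0.5638

0.56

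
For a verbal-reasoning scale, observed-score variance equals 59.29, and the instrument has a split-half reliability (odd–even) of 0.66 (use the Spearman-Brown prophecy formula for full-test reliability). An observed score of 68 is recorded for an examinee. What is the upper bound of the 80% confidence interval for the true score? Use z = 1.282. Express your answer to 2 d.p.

72.47

σ = 59.29^(1/2) = 7.700
Spearman-Brown: r = 2(0.66) / (1 + 0.66) = 1.320 / 1.660 ≈ 0.795
SEM = 7.700 × √(1 − 0.795) = 7.700 × √0.205 ≈ 7.700 × 0.453 ≈ 3.485
Half-width = 1.282×3.485 ≈ 4.467
Upper bound: 68 + 4.467 = 72.467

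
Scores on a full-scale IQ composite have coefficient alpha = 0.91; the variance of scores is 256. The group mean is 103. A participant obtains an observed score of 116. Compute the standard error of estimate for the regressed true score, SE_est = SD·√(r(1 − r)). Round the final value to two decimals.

4.58

SD = √256 = 16.00000
SE_est = 16.00000·√[r(1 − r)] ≈ 4.57891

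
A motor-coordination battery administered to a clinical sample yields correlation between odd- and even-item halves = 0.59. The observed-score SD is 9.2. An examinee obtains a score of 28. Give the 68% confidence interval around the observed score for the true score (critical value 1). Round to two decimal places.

[23.33, 32.67]

Full-length reliability (Spearman-Brown) = 2(0.59)/(1+0.59) ≃ 0.74214
SEM = 9.20000 × √(1 − 0.74214) = 9.20000 × √0.25786 ≃ 9.20000 × 0.50780 ≃ 4.67177
1 × SEM ≃ 4.67177
68% CI: 28 ± 4.67177 = [23.32823, 32.67177]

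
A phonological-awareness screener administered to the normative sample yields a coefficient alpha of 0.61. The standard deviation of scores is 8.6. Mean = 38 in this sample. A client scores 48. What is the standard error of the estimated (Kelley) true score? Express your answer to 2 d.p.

4.19

SE_est = SD × √(r(1 − r)) = 8.60000 × √0.23790 ≈ 8.60000 × 0.48775 ≈ 4.19465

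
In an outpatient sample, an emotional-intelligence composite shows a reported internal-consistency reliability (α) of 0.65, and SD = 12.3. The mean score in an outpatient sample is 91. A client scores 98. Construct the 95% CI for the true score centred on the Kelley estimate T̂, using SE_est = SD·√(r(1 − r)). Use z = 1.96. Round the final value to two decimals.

Estimated true score = 0.6500·98 + (1 − 0.6500)·91 ≈ 95.5500
SE_est = SD · √(r(1 − r)) = 12.3000 · √0.2275 ≈ 12.3000 · 0.4770 ≈ 5.8667
95% CI: 95.5500 ± 11.4988 ≈ (84.0512, 107.0488)

[84.05, 107.05]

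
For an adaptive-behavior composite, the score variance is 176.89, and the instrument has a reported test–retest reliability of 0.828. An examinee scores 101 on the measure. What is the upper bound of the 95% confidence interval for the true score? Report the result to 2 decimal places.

SD = √176.89 ≈ 13.300
SEM = 13.300 × √(1 − 0.828) = 13.300 × √0.172 ≈ 13.300 × 0.415 ≈ 5.516
1.96 × SEM ≈ 10.811
Upper limit = 101 + 10.811 ≈ 111.811

111.81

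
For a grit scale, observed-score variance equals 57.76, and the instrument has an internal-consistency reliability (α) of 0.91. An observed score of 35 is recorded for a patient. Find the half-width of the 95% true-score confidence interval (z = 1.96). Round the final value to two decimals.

4.47

SD = √57.76 = 7.6000
SEM = 7.6000·√(1 − 0.9100) ≈ 2.2800
1.96 · SEM ≈ 4.4688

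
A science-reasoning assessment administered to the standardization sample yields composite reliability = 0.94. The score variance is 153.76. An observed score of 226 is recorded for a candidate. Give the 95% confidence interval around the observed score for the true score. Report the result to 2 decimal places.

[220.05, 231.95]

σ = 153.76^(1/2) = 12.4000
The standard error of measurement is 12.4000*√(1 − 0.9400) ≃ 12.4000*0.2449 ≃ 3.0374.
1.96 * SEM ≃ 5.9532
CI = 226 ± 5.9532 → [220.0468, 231.9532]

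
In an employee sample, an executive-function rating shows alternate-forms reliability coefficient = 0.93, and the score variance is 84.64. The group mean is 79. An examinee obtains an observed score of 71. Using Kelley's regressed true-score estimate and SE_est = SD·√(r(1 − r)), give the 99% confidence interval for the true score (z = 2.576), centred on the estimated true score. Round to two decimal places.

[65.51, 77.61]

SD = √84.64 ≈ 9.2000
T̂ = r·X + (1 − r)·M = 0.9300*71 + 0.0700*79 = 66.0300 + 5.5300 ≈ 71.5600
SE_est = 9.2000·√[r(1 − r)] ≈ 2.3474
99% CI: 71.5600 ± 6.0468 ≈ (65.5132, 77.6068)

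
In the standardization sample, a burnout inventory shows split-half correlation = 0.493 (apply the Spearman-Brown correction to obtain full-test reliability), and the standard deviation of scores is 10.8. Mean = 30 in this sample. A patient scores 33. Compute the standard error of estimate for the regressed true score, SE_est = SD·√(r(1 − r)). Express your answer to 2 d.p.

5.11

Full-length reliability (Spearman-Brown) = 2(0.493)/(1+0.493) ≈ 0.6604
SE_est = SD × √(r(1 − r)) = 10.8000 × √0.2243 ≈ 10.8000 × 0.4736 ≈ 5.1145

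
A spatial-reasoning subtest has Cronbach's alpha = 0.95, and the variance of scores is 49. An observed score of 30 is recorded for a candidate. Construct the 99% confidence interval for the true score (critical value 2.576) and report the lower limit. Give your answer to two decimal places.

25.97

SD = √49 = 7.0000
The standard error of measurement is 7.0000*√(1 − 0.9500) ≈ 7.0000*0.2236 ≈ 1.5652.
2.576 * SEM ≈ 4.0321
Lower bound: 30 − 4.0321 = 25.9679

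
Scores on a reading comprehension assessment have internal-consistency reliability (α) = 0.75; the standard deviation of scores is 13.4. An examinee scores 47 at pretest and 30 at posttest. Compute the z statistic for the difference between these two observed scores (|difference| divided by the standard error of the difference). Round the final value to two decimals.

1.79

SEM = 13.4000*√(1 − 0.7500) ≈ 6.7000
SE_diff = SEM * √2 ≈ 6.7000 * 1.4142 ≈ 9.4752
z = 17 / 9.4752 ≈ 1.7942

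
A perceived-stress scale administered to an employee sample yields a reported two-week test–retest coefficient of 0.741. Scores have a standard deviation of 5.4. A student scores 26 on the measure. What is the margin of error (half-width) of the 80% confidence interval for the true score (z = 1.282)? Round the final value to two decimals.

SEM = 5.40000*√(1 − 0.74100) ≈ 2.74817
Margin = 1.282 * 2.74817 ≈ 3.52315

3.52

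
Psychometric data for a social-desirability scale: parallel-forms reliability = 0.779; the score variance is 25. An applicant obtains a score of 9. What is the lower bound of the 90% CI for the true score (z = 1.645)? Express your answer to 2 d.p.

SD = √25 = 5.0000
SEM = 5.0000 · √(1 − 0.7790) = 5.0000 · √0.2210 ≈ 5.0000 · 0.4701 ≈ 2.3505
Margin = 1.645 · 2.3505 ≈ 3.8666
Lower bound: 9 − 3.8666 = 5.1334

5.13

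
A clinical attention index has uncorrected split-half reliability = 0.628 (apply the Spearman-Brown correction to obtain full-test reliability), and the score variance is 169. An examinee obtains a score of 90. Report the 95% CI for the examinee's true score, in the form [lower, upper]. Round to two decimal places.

SD = √169 = 13.0000
Spearman-Brown: r = 2(0.628) / (1 + 0.628) = 1.2560 / 1.6280 ≈ 0.7715
SEM = 13.0000·√(1 − 0.7715) ≈ 6.2142
Half-width = 1.96·6.2142 ≈ 12.1799
CI = 90 ± 12.1799 → [77.8201, 102.1799]

[77.82, 102.18]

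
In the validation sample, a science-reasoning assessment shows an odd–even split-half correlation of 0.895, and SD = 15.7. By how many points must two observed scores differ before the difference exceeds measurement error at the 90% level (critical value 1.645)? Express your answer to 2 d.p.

Full-length reliability (Spearman-Brown) = 2(0.895)/(1+0.895) ≈ 0.9446
SEM = 15.7000 · √(1 − 0.9446) = 15.7000 · √0.0554 ≈ 15.7000 · 0.2354 ≈ 3.6956
Standard error of the difference = 3.6956·√2 ≈ 5.2264
Minimum reliable difference = 1.645 · SE_diff ≈ 1.645 · 5.2264 ≈ 8.5975

8.60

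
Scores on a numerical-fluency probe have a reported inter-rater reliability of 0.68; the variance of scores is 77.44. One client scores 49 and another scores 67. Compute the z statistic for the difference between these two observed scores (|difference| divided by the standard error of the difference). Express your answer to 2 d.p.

σ = 77.44^(1/2) = 8.800
SEM = 8.800 × √(1 − 0.680) = 8.800 × √0.320 ≈ 8.800 × 0.566 ≈ 4.978
SE_diff = √2 × SEM ≈ 7.040
z = 18 / 7.040 ≈ 2.557

2.56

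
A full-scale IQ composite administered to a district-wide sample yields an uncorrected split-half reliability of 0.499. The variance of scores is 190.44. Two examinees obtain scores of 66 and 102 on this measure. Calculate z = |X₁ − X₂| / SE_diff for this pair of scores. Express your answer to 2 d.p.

3.19

σ = 190.44^(1/2) = 13.800
Full-length reliability (Spearman-Brown) = 2(0.499)/(1+0.499) ≈ 0.666
SEM = 13.800*√(1 − 0.666) ≈ 7.978
SE_diff = SEM * √2 ≈ 7.978 * 1.414 ≈ 11.283
z = 36 / 11.283 ≈ 3.191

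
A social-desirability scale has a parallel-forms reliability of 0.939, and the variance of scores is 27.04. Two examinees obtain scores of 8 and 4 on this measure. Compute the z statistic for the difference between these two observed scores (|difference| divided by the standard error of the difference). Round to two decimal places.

σ = 27.04^(1/2) = 5.200
SEM = 5.200·√(1 − 0.939) ≈ 1.284
SE_diff = √2 · SEM ≈ 1.816
z = 4 / 1.816 ≈ 2.202

2.20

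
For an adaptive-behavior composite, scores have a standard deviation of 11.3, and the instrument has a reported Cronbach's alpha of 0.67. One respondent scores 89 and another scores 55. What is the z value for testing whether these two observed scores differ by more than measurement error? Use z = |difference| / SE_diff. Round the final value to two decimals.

3.70

SEM = 11.300 * √(1 − 0.670) = 11.300 * √0.330 ≈ 11.300 * 0.574 ≈ 6.491
SE_diff = √2 * SEM ≈ 9.180
z = |89 − 55| / 9.180 = 34 / 9.180 ≈ 3.704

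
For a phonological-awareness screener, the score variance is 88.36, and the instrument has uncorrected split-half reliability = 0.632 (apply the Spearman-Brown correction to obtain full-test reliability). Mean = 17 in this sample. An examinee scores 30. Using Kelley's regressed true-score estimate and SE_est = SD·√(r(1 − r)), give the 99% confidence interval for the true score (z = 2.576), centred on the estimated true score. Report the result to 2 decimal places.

SD = √88.36 ≈ 9.4000
r_full = 2·0.632 / (1 + 0.632) ≈ 0.7745
T̂ = r·X + (1 − r)·M = 0.7745·30 + 0.2255·17 ≈ 23.2353 + 3.8333 ≈ 27.0686
SE_est = SD · √(r(1 − r)) = 9.4000 · √0.1746 ≈ 9.4000 · 0.4179 ≈ 3.9283
CI = 27.0686 ± 2.576 · 3.9283 → [16.9493, 37.1879]

[16.95, 37.19]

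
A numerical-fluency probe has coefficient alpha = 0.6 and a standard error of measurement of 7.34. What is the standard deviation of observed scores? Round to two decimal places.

11.61

σ = SEM·(1 − r)^(−1/2) ≈ 7.34×1.581 ≈ 11.606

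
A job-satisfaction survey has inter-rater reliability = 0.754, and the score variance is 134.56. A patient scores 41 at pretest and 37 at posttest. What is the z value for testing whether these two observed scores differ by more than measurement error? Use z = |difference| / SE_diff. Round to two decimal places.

0.49

SD = √134.56 = 11.600
SEM = 11.600·√(1 − 0.754) ≈ 5.753
SE_diff = SEM · √2 ≈ 5.753 · 1.414 ≈ 8.137
z = |41 − 37| / 8.137 = 4 / 8.137 ≈ 0.492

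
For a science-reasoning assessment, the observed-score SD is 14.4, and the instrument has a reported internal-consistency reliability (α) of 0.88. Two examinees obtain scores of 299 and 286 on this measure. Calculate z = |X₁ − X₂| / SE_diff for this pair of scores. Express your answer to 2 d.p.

SEM = 14.400 * √(1 − 0.880) = 14.400 * √0.120 ≃ 14.400 * 0.346 ≃ 4.988
Standard error of the difference = 4.988·√2 ≃ 7.055
z = |299 − 286| / 7.055 = 13 / 7.055 ≃ 1.843

1.84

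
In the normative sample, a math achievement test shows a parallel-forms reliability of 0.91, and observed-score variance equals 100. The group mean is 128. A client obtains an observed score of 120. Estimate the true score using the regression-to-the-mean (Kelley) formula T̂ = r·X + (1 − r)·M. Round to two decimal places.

T̂ = r·X + (1 − r)·M = 0.91000×120 + 0.09000×128 = 109.20000 + 11.52000 ≃ 120.72000

120.72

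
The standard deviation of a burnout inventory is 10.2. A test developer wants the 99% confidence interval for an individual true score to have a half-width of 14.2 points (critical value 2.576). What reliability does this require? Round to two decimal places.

SEM needed = half-width / z = 14.2/2.576 ≃ 5.512
r = 1 − (5.512/10.2)² ≃ 1 − 0.292 ≃ 0.708

0.71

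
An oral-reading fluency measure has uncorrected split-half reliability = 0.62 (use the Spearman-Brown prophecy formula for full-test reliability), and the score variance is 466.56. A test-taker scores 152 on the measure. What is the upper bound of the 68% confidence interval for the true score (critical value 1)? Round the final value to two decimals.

σ = 466.56^(1/2) = 21.600
Full-length reliability (Spearman-Brown) = 2(0.62)/(1+0.62) ≈ 0.765
SEM = 21.600 * √(1 − 0.765) = 21.600 * √0.235 ≈ 21.600 * 0.484 ≈ 10.461
1 * SEM ≈ 10.461
Upper limit = 152 + 10.461 ≈ 162.461

162.46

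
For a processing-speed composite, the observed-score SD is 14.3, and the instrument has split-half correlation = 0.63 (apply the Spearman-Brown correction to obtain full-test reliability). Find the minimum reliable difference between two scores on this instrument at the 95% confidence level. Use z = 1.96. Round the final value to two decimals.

Spearman-Brown: r = 2(0.63) / (1 + 0.63) = 1.2600 / 1.6300 ≈ 0.7730
SEM = 14.3000 * √(1 − 0.7730) = 14.3000 * √0.2270 ≈ 14.3000 * 0.4764 ≈ 6.8131
Standard error of the difference = 6.8131·√2 ≈ 9.6351
Minimum reliable difference = 1.96 * SE_diff ≈ 1.96 * 9.6351 ≈ 18.8849

18.88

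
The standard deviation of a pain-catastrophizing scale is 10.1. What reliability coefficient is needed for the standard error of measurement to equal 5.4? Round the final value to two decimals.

0.71

r = 1 − (SEM / SD)² = 1 − (5.40000 / 10.1)² ≈ 1 − 0.28585 ≈ 0.71415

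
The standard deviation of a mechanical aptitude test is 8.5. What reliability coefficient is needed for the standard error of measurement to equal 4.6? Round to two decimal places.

r = 1 − (4.600/8.5)² ≃ 1 − 0.293 ≃ 0.707

0.71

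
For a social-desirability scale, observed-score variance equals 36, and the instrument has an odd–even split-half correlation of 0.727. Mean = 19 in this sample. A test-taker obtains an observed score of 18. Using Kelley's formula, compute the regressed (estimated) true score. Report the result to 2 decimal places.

18.16

Spearman-Brown: r = 2(0.727) / (1 + 0.727) = 1.45400 / 1.72700 ≃ 0.84192
T̂ = r·X + (1 − r)·M = 0.84192*18 + 0.15808*19 ≃ 15.15460 + 3.00347 ≃ 18.15808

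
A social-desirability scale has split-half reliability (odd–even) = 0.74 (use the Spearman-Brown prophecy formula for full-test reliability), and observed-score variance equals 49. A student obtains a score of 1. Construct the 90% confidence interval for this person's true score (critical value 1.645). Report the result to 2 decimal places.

σ = 49^(1/2) = 7.000
Full-length reliability (Spearman-Brown) = 2(0.74)/(1+0.74) ≈ 0.851
The standard error of measurement is 7.000×√(1 − 0.851) ≈ 7.000×0.387 ≈ 2.706.
Margin = 1.645 × 2.706 ≈ 4.451
90% CI: 1 ± 4.451 = [-3.451, 5.451]

[-3.45, 5.45]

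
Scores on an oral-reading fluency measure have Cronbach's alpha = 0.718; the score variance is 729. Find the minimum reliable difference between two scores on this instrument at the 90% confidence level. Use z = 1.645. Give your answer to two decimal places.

SD = √729 ≈ 27.00000
SEM = 27.00000 * √(1 − 0.71800) = 27.00000 * √0.28200 ≈ 27.00000 * 0.53104 ≈ 14.33799
SE_diff = √2 * SEM ≈ 20.27698
Smallest detectable difference = 1.645*20.27698 ≈ 33.35564

33.36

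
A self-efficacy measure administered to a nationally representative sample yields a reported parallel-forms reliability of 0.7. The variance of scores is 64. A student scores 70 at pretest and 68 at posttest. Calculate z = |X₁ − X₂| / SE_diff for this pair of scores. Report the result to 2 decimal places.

0.32

SD = √64 = 8.000
The standard error of measurement is 8.000×√(1 − 0.700) ≈ 8.000×0.548 ≈ 4.382.
SE_diff = SEM × √2 ≈ 4.382 × 1.414 ≈ 6.197
z = |70 − 68| / 6.197 = 2 / 6.197 ≈ 0.323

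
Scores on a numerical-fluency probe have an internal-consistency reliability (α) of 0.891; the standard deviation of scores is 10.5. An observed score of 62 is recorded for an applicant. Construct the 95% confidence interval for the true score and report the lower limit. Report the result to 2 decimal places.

SEM = 10.500×√(1 − 0.891) ≈ 3.467
1.96 × SEM ≈ 6.795
Lower bound: 62 − 6.795 = 55.205

55.21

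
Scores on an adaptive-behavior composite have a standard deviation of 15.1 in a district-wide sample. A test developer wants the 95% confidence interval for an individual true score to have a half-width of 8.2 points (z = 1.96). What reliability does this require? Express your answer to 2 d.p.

0.92

Required SEM = 8.2 / 1.96 ≈ 4.184
r = 1 − (SEM / SD)² = 1 − (4.184 / 15.1)² ≈ 1 − 0.077 ≈ 0.923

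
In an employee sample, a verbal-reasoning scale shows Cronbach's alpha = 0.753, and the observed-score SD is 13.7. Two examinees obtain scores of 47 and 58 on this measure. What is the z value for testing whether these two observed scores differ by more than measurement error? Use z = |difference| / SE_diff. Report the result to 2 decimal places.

SEM = 13.7000×√(1 − 0.7530) ≈ 6.8088
Standard error of the difference = 6.8088·√2 ≈ 9.6291
z = 11 / 9.6291 ≈ 1.1424

1.14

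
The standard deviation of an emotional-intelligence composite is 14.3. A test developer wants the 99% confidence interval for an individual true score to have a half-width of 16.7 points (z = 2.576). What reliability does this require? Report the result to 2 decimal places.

SEM needed = half-width / z = 16.7/2.576 ≃ 6.48292
Required reliability = 1 − (SEM/SD)² = 1 − 0.20553 ≃ 0.79447

0.79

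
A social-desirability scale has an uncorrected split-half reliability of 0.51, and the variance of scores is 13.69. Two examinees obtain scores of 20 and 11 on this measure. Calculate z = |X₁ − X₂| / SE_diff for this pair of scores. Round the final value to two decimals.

3.02

SD = √13.69 ≈ 3.7000
Spearman-Brown: r = 2(0.51) / (1 + 0.51) = 1.0200 / 1.5100 ≈ 0.6755
SEM = 3.7000 × √(1 − 0.6755) = 3.7000 × √0.3245 ≈ 3.7000 × 0.5697 ≈ 2.1077
Standard error of the difference = 2.1077·√2 ≈ 2.9808
z = 9 / 2.9808 ≈ 3.0194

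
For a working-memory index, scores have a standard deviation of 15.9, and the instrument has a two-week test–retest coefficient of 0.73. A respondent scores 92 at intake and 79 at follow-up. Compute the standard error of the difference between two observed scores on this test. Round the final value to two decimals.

The standard error of measurement is 15.900*√(1 − 0.730) ≈ 15.900*0.520 ≈ 8.262.
Standard error of the difference = 8.262·√2 ≈ 11.684

11.68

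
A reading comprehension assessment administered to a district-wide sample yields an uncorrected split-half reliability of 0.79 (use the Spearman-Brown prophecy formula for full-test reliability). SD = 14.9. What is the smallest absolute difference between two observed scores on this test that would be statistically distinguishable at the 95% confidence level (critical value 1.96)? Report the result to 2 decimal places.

14.15

Spearman-Brown: r = 2(0.79) / (1 + 0.79) = 1.580 / 1.790 ≈ 0.883
SEM = 14.900×√(1 − 0.883) ≈ 5.104
Standard error of the difference = 5.104·√2 ≈ 7.217
Smallest detectable difference = 1.96×7.217 ≈ 14.146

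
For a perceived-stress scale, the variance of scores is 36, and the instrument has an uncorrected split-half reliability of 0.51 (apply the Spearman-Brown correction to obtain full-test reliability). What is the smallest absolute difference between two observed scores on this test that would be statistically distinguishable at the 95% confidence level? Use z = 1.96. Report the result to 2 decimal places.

9.47

SD = √36 = 6.0000
Spearman-Brown: r = 2(0.51) / (1 + 0.51) = 1.0200 / 1.5100 ≈ 0.6755
SEM = 6.0000 * √(1 − 0.6755) = 6.0000 * √0.3245 ≈ 6.0000 * 0.5697 ≈ 3.4179
SE_diff = SEM * √2 ≈ 3.4179 * 1.4142 ≈ 4.8337
Minimum reliable difference = 1.96 * SE_diff ≈ 1.96 * 4.8337 ≈ 9.4740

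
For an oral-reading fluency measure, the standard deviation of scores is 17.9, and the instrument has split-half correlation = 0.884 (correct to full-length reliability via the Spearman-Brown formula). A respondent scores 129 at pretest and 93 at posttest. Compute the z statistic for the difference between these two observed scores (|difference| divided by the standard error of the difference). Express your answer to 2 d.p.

5.73

Full-length reliability (Spearman-Brown) = 2(0.884)/(1+0.884) ≃ 0.9384
The standard error of measurement is 17.9000*√(1 − 0.9384) ≃ 17.9000*0.2481 ≃ 4.4416.
SE_diff = SEM * √2 ≃ 4.4416 * 1.4142 ≃ 6.2814
z = 36 / 6.2814 ≃ 5.7312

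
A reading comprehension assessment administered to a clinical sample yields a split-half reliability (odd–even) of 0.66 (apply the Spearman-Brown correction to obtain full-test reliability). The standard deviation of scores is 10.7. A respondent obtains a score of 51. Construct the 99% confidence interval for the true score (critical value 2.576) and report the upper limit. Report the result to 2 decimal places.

Full-length reliability (Spearman-Brown) = 2(0.66)/(1+0.66) ≃ 0.795
SEM = 10.700·√(1 − 0.795) ≃ 4.842
Half-width = 2.576·4.842 ≃ 12.474
Upper bound: 51 + 12.474 = 63.474

63.47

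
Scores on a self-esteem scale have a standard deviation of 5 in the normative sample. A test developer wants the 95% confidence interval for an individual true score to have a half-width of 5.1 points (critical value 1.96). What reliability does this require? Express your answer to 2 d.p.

SEM needed = half-width / z = 5.1/1.96 ≈ 2.60204
Required reliability = 1 − (SEM/SD)² = 1 − 0.27082 ≈ 0.72918

0.73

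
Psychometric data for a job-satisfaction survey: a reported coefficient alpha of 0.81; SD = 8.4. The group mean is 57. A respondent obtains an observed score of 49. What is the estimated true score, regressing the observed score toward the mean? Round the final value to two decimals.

50.52

T̂ = r·X + (1 − r)·M = 0.8100*49 + 0.1900*57 = 39.6900 + 10.8300 ≈ 50.5200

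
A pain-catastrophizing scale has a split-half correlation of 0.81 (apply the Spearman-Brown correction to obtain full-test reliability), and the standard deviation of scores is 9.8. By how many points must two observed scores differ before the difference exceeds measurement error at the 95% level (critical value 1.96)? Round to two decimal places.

8.80

Spearman-Brown: r = 2(0.81) / (1 + 0.81) = 1.6200 / 1.8100 ≈ 0.8950
SEM = 9.8000·√(1 − 0.8950) ≈ 3.1751
Standard error of the difference = 3.1751·√2 ≈ 4.4903
Minimum reliable difference = 1.96 · SE_diff ≈ 1.96 · 4.4903 ≈ 8.8011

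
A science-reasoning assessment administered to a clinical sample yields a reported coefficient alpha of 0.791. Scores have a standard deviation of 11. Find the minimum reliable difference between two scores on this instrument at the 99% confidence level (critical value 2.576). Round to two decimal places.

18.32

SEM = 11.000*√(1 − 0.791) ≃ 5.029
SE_diff = √2 * SEM ≃ 7.112
Smallest detectable difference = 2.576*7.112 ≃ 18.320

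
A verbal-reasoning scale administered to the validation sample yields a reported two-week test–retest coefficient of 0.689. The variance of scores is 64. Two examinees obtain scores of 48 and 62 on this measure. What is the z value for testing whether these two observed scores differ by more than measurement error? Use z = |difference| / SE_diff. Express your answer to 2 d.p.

σ = 64^(1/2) = 8.00000
The standard error of measurement is 8.00000·√(1 − 0.68900) ≃ 8.00000·0.55767 ≃ 4.46139.
SE_diff = √2 · SEM ≃ 6.30936
z = |48 − 62| / 6.30936 = 14 / 6.30936 ≃ 2.21893

2.22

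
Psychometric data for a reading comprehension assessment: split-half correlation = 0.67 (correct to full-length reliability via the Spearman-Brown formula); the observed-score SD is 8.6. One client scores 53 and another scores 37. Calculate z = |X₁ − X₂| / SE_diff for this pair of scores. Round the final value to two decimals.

2.96

r_full = 2·0.67 / (1 + 0.67) ≈ 0.8024
SEM = 8.6000 * √(1 − 0.8024) = 8.6000 * √0.1976 ≈ 8.6000 * 0.4445 ≈ 3.8229
SE_diff = √2 * SEM ≈ 5.4064
z = |53 − 37| / 5.4064 = 16 / 5.4064 ≈ 2.9594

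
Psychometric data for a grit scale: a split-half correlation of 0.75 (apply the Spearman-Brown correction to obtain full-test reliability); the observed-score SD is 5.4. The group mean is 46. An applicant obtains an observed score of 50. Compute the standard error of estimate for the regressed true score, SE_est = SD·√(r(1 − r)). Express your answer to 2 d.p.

Spearman-Brown: r = 2(0.75) / (1 + 0.75) = 1.50000 / 1.75000 ≃ 0.85714
SE_est = 5.40000·√[r(1 − r)] ≃ 1.88961

1.89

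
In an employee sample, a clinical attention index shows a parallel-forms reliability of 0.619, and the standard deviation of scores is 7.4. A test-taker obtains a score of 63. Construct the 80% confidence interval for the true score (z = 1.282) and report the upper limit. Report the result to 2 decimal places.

SEM = 7.4000 × √(1 − 0.6190) = 7.4000 × √0.3810 ≈ 7.4000 × 0.6173 ≈ 4.5677
1.282 × SEM ≈ 5.8557
Upper limit = 63 + 5.8557 ≈ 68.8557

68.86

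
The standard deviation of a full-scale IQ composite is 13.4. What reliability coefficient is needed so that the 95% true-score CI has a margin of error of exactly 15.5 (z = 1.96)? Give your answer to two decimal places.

0.65

Required SEM = 15.5 / 1.96 ≈ 7.9082
r = 1 − (SEM / SD)² = 1 − (7.9082 / 13.4)² ≈ 1 − 0.3483 ≈ 0.6517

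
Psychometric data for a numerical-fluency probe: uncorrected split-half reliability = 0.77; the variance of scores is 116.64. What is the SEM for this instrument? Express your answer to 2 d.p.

3.89

σ = 116.64^(1/2) = 10.800
Full-length reliability (Spearman-Brown) = 2(0.77)/(1+0.77) ≈ 0.870
SEM = 10.800 · √(1 − 0.870) = 10.800 · √0.130 ≈ 10.800 · 0.360 ≈ 3.893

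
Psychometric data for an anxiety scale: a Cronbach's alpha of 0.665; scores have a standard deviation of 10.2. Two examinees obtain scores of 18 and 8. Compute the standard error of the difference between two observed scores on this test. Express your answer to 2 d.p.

SEM = 10.2000 × √(1 − 0.6650) = 10.2000 × √0.3350 ≈ 10.2000 × 0.5788 ≈ 5.9037
SE_diff = SEM × √2 ≈ 5.9037 × 1.4142 ≈ 8.3491

8.35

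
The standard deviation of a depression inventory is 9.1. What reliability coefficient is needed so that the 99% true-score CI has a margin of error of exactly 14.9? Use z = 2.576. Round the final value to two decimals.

0.60

Required SEM = 14.9 / 2.576 ≃ 5.7842
r = 1 − (5.7842/9.1)² ≃ 1 − 0.4040 ≃ 0.5960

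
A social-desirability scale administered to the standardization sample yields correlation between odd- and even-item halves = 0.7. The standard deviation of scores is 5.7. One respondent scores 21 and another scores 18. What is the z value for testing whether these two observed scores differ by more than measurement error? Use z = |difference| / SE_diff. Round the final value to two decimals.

Full-length reliability (Spearman-Brown) = 2(0.7)/(1+0.7) ≃ 0.8235
SEM = 5.7000 · √(1 − 0.8235) = 5.7000 · √0.1765 ≃ 5.7000 · 0.4201 ≃ 2.3945
SE_diff = √2 · SEM ≃ 3.3863
z = |21 − 18| / 3.3863 = 3 / 3.3863 ≃ 0.8859

0.89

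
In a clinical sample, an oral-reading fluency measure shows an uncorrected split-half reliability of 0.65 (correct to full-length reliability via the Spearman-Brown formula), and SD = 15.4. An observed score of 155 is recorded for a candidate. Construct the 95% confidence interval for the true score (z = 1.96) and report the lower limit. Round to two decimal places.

141.10

r_full = 2·0.65 / (1 + 0.65) ≈ 0.7879
SEM = 15.4000*√(1 − 0.7879) ≈ 7.0927
Half-width = 1.96*7.0927 ≈ 13.9017
Lower limit = 155 − 13.9017 ≈ 141.0983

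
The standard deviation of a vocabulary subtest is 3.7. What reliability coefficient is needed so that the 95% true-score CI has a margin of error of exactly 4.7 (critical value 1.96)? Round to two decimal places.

Required SEM = 4.7 / 1.96 ≈ 2.398
r = 1 − (2.398/3.7)² ≈ 1 − 0.420 ≈ 0.580

0.58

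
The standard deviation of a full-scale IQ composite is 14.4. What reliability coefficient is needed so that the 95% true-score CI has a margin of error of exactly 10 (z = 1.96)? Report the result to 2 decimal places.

0.87

SEM needed = half-width / z = 10/1.96 ≈ 5.102
Required reliability = 1 − (SEM/SD)² = 1 − 0.126 ≈ 0.874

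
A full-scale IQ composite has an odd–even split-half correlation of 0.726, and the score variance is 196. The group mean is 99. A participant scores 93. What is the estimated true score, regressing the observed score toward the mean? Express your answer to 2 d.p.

r_full = 2·0.726 / (1 + 0.726) ≈ 0.8413
T̂ = 0.8413(93) + 0.1587(99) ≈ 93.9525

93.95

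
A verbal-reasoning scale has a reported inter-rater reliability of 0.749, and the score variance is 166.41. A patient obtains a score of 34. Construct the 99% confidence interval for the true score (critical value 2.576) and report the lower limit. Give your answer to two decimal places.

17.35

SD = √166.41 = 12.900
SEM = 12.900 · √(1 − 0.749) = 12.900 · √0.251 ≈ 12.900 · 0.501 ≈ 6.463
Margin = 2.576 · 6.463 ≈ 16.648
Lower limit = 34 − 16.648 ≈ 17.352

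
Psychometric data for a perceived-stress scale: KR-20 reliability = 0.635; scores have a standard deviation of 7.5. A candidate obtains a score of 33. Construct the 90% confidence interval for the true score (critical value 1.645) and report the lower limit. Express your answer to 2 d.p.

25.55

SEM = 7.50000·√(1 − 0.63500) ≈ 4.53114
Half-width = 1.645·4.53114 ≈ 7.45373
Lower bound: 33 − 7.45373 = 25.54627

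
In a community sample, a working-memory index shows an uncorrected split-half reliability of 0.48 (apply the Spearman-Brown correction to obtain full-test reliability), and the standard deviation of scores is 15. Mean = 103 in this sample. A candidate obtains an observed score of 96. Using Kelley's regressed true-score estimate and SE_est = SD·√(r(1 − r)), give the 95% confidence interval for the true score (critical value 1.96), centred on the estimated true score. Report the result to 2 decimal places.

Spearman-Brown: r = 2(0.48) / (1 + 0.48) = 0.9600 / 1.4800 ≈ 0.6486
T̂ = r·X + (1 − r)·M = 0.6486·96 + 0.3514·103 ≈ 62.2703 + 36.1892 ≈ 98.4595
SE_est = SD · √(r(1 − r)) = 15.0000 · √0.2279 ≈ 15.0000 · 0.4774 ≈ 7.1609
CI = 98.4595 ± 1.96 · 7.1609 → [84.4241, 112.4948]

[84.42, 112.49]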